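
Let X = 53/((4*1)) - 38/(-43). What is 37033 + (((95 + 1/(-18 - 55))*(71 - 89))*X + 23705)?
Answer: 114802089/3139 ≈ 36573.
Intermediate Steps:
X = 2431/172 (X = 53/4 - 38*(-1/43) = 53*(1/4) + 38/43 = 53/4 + 38/43 = 2431/172 ≈ 14.134)
37033 + (((95 + 1/(-18 - 55))*(71 - 89))*X + 23705) = 37033 + (((95 + 1/(-18 - 55))*(71 - 89))*(2431/172) + 23705) = 37033 + (((95 + 1/(-73))*(-18))*(2431/172) + 23705) = 37033 + (((95 - 1/73)*(-18))*(2431/172) + 23705) = 37033 + (((6934/73)*(-18))*(2431/172) + 23705) = 37033 + (-124812/73*2431/172 + 23705) = 37033 + (-75854493/3139 + 23705) = 37033 - 1444498/3139 = 114802089/3139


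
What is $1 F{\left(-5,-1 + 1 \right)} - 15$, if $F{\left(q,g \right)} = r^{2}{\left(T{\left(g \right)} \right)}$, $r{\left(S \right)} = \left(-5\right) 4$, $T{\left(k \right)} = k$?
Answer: $385$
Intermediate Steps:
$r{\left(S \right)} = -20$
$F{\left(q,g \right)} = 400$ ($F{\left(q,g \right)} = \left(-20\right)^{2} = 400$)
$1 F{\left(-5,-1 + 1 \right)} - 15 = 1 \cdot 400 - 15 = 400 - 15 = 385$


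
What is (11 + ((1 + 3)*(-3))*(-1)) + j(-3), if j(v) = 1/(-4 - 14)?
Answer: 413/18 ≈ 22.944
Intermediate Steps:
j(v) = -1/18 (j(v) = 1/(-18) = -1/18)
(11 + ((1 + 3)*(-3))*(-1)) + j(-3) = (11 + ((1 + 3)*(-3))*(-1)) - 1/18 = (11 + (4*(-3))*(-1)) - 1/18 = (11 - 12*(-1)) - 1/18 = (11 + 12) - 1/18 = 23 - 1/18 = 413/18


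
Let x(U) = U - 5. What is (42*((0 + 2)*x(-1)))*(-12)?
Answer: 6048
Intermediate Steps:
x(U) = -5 + U
(42*((0 + 2)*x(-1)))*(-12) = (42*((0 + 2)*(-5 - 1)))*(-12) = (42*(2*(-6)))*(-12) = (42*(-12))*(-12) = -504*(-12) = 6048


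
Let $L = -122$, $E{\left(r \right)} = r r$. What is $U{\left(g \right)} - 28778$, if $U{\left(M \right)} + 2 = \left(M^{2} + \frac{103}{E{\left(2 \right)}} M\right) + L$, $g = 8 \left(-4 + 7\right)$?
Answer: $-27708$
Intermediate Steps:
$E{\left(r \right)} = r^{2}$
$g = 24$ ($g = 8 \cdot 3 = 24$)
$U{\left(M \right)} = -124 + M^{2} + \frac{103 M}{4}$ ($U{\left(M \right)} = -2 - \left(122 - M^{2} - \frac{103}{2^{2}} M\right) = -2 - \left(122 - M^{2} - \frac{103}{4} M\right) = -2 - \left(122 - M^{2} - 103 \cdot \frac{1}{4} M\right) = -2 - \left(122 - M^{2} - \frac{103 M}{4}\right) = -2 + \left(-122 + M^{2} + \frac{103 M}{4}\right) = -124 + M^{2} + \frac{103 M}{4}$)
$U{\left(g \right)} - 28778 = \left(-124 + 24^{2} + \frac{103}{4} \cdot 24\right) - 28778 = \left(-124 + 576 + 618\right) - 28778 = 1070 - 28778 = -27708$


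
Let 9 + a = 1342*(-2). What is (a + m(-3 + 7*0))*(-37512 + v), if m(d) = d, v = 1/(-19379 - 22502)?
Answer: 4235524036808/41881 ≈ 1.0113e+8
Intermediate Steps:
v = -1/41881 (v = 1/(-41881) = -1/41881 ≈ -2.3877e-5)
a = -2693 (a = -9 + 1342*(-2) = -9 - 2684 = -2693)
(a + m(-3 + 7*0))*(-37512 + v) = (-2693 + (-3 + 7*0))*(-37512 - 1/41881) = (-2693 + (-3 + 0))*(-1571040073/41881) = (-2693 - 3)*(-1571040073/41881) = -2696*(-1571040073/41881) = 4235524036808/41881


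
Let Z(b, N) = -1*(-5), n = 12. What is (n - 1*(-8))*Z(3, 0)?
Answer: 100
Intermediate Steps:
Z(b, N) = 5
(n - 1*(-8))*Z(3, 0) = (12 - 1*(-8))*5 = (12 + 8)*5 = 20*5 = 100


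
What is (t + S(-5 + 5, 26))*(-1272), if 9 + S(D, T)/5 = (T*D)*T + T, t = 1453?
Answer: -1956336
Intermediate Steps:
S(D, T) = -45 + 5*T + 5*D*T**2 (S(D, T) = -45 + 5*((T*D)*T + T) = -45 + 5*((D*T)*T + T) = -45 + 5*(D*T**2 + T) = -45 + 5*(T + D*T**2) = -45 + (5*T + 5*D*T**2) = -45 + 5*T + 5*D*T**2)
(t + S(-5 + 5, 26))*(-1272) = (1453 + (-45 + 5*26 + 5*(-5 + 5)*26**2))*(-1272) = (1453 + (-45 + 130 + 5*0*676))*(-1272) = (1453 + (-45 + 130 + 0))*(-1272) = (1453 + 85)*(-1272) = 1538*(-1272) = -1956336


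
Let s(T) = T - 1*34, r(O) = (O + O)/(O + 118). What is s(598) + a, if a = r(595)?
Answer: 403322/713 ≈ 565.67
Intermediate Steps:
r(O) = 2*O/(118 + O) (r(O) = (2*O)/(118 + O) = 2*O/(118 + O))
a = 1190/713 (a = 2*595/(118 + 595) = 2*595/713 = 2*595*(1/713) = 1190/713 ≈ 1.6690)
s(T) = -34 + T (s(T) = T - 34 = -34 + T)
s(598) + a = (-34 + 598) + 1190/713 = 564 + 1190/713 = 403322/713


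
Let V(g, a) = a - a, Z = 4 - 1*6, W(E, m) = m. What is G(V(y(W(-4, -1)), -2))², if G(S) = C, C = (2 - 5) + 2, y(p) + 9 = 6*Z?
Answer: 1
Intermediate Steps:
Z = -2 (Z = 4 - 6 = -2)
y(p) = -21 (y(p) = -9 + 6*(-2) = -9 - 12 = -21)
V(g, a) = 0
C = -1 (C = -3 + 2 = -1)
G(S) = -1
G(V(y(W(-4, -1)), -2))² = (-1)² = 1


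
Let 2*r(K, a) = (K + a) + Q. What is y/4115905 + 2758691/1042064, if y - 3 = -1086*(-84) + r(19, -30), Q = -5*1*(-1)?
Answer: 11449571326691/4289036427920 ≈ 2.6695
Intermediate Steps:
Q = 5 (Q = -5*(-1) = -1*(-5) = 5)
r(K, a) = 5/2 + K/2 + a/2 (r(K, a) = ((K + a) + 5)/2 = (5 + K + a)/2 = 5/2 + K/2 + a/2)
y = 91224 (y = 3 + (-1086*(-84) + (5/2 + (1/2)*19 + (1/2)*(-30))) = 3 + (91224 + (5/2 + 19/2 - 15)) = 3 + (91224 - 3) = 3 + 91221 = 91224)
y/4115905 + 2758691/1042064 = 91224/4115905 + 2758691/1042064 = 11449571326691/4289036427920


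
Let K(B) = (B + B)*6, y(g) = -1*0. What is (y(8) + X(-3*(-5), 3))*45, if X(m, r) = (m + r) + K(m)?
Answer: 8910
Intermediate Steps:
y(g) = 0
K(B) = 12*B (K(B) = (2*B)*6 = 12*B)
X(m, r) = r + 13*m (X(m, r) = (m + r) + 12*m = r + 13*m)
(y(8) + X(-3*(-5), 3))*45 = (0 + (3 + 13*(-3*(-5))))*45 = (0 + (3 + 13*15))*45 = (0 + (3 + 195))*45 = (0 + 198)*45 = 198*45 = 8910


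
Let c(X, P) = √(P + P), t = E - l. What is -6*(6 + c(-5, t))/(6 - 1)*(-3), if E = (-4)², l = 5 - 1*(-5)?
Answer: 108/5 + 36*√3/5 ≈ 34.071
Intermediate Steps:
l = 10 (l = 5 + 5 = 10)
E = 16
t = 6 (t = 16 - 1*10 = 16 - 10 = 6)
c(X, P) = √2*√P (c(X, P) = √(2*P) = √2*√P)
-6*(6 + c(-5, t))/(6 - 1)*(-3) = -6*(6 + √2*√6)/(6 - 1)*(-3) = -6*(6 + 2*√3)/5*(-3) = -6*(6/5 + 2*√3/5)*(-3) = (-36/5 - 12*√3/5)*(-3) = 108/5 + 36*√3/5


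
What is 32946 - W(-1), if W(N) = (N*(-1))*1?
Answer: 32945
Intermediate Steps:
W(N) = -N (W(N) = -N*1 = -N)
32946 - W(-1) = 32946 - (-1)*(-1) = 32946 - 1*1 = 32946 - 1 = 32945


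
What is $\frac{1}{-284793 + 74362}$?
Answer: $- \frac{1}{210431} \approx -4.7522 \cdot 10^{-6}$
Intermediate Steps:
$\frac{1}{-284793 + 74362} = \frac{1}{-210431} = - \frac{1}{210431}$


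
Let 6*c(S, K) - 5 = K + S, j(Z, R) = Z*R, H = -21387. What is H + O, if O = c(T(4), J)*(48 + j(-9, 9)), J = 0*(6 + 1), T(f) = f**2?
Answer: -43005/2 ≈ -21503.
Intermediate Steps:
j(Z, R) = R*Z
J = 0 (J = 0*7 = 0)
c(S, K) = 5/6 + K/6 + S/6 (c(S, K) = 5/6 + (K + S)/6 = 5/6 + (K/6 + S/6) = 5/6 + K/6 + S/6)
O = -231/2 (O = (5/6 + (1/6)*0 + (1/6)*4**2)*(48 + 9*(-9)) = (5/6 + 0 + (1/6)*16)*(48 - 81) = (5/6 + 0 + 8/3)*(-33) = (7/2)*(-33) = -231/2 ≈ -115.50)
H + O = -21387 - 231/2 = -43005/2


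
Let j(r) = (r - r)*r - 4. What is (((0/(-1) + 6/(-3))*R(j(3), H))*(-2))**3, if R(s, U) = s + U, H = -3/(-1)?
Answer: -64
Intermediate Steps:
H = 3 (H = -3*(-1) = 3)
j(r) = -4 (j(r) = 0*r - 4 = 0 - 4 = -4)
R(s, U) = U + s
(((0/(-1) + 6/(-3))*R(j(3), H))*(-2))**3 = (((0/(-1) + 6/(-3))*(3 - 4))*(-2))**3 = (((0*(-1) + 6*(-1/3))*(-1))*(-2))**3 = (((0 - 2)*(-1))*(-2))**3 = (-2*(-1)*(-2))**3 = (2*(-2))**3 = (-4)**3 = -64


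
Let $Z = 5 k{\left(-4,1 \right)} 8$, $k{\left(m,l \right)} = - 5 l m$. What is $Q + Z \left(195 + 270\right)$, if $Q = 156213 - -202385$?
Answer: $730598$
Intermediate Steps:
$k{\left(m,l \right)} = - 5 l m$
$Q = 358598$ ($Q = 156213 + 202385 = 358598$)
$Z = 800$ ($Z = 5 \left(\left(-5\right) 1 \left(-4\right)\right) 8 = 5 \cdot 20 \cdot 8 = 100 \cdot 8 = 800$)
$Q + Z \left(195 + 270\right) = 358598 + 800 \left(195 + 270\right) = 358598 + 800 \cdot 465 = 358598 + 372000 = 730598$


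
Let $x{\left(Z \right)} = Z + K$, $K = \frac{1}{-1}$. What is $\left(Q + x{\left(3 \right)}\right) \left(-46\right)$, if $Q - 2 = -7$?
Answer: $138$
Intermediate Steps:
$K = -1$
$Q = -5$ ($Q = 2 - 7 = -5$)
$x{\left(Z \right)} = -1 + Z$ ($x{\left(Z \right)} = Z - 1 = -1 + Z$)
$\left(Q + x{\left(3 \right)}\right) \left(-46\right) = \left(-5 + \left(-1 + 3\right)\right) \left(-46\right) = \left(-5 + 2\right) \left(-46\right) = \left(-3\right) \left(-46\right) = 138$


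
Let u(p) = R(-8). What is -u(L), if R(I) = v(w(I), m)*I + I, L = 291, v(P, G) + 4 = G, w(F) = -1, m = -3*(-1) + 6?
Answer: 48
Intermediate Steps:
m = 9 (m = 3 + 6 = 9)
v(P, G) = -4 + G
R(I) = 6*I (R(I) = (-4 + 9)*I + I = 5*I + I = 6*I)
u(p) = -48 (u(p) = 6*(-8) = -48)
-u(L) = -1*(-48) = 48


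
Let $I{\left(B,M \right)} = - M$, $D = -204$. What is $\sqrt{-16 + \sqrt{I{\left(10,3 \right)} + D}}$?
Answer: $\sqrt{-16 + 3 i \sqrt{23}} \approx 1.6609 + 4.3311 i$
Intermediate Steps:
$\sqrt{-16 + \sqrt{I{\left(10,3 \right)} + D}} = \sqrt{-16 + \sqrt{\left(-1\right) 3 - 204}} = \sqrt{-16 + \sqrt{-3 - 204}} = \sqrt{-16 + \sqrt{-207}} = \sqrt{-16 + 3 i \sqrt{23}}$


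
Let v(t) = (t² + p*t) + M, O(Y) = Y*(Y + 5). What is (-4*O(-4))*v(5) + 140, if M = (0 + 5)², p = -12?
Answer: -20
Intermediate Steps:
O(Y) = Y*(5 + Y)
M = 25 (M = 5² = 25)
v(t) = 25 + t² - 12*t (v(t) = (t² - 12*t) + 25 = 25 + t² - 12*t)
(-4*O(-4))*v(5) + 140 = (-(-16)*(5 - 4))*(25 + 5² - 12*5) + 140 = (-(-16))*(25 + 25 - 60) + 140 = -4*(-4)*(-10) + 140 = 16*(-10) + 140 = -160 + 140 = -20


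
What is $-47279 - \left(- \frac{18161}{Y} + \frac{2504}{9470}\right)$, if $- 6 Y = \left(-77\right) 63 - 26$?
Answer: $- \frac{1091284950999}{23092595} \approx -47257.0$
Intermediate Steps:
$Y = \frac{4877}{6}$ ($Y = - \frac{\left(-77\right) 63 - 26}{6} = - \frac{-4851 - 26}{6} = \left(- \frac{1}{6}\right) \left(-4877\right) = \frac{4877}{6} \approx 812.83$)
$-47279 - \left(- \frac{18161}{Y} + \frac{2504}{9470}\right) = -47279 - \left(- \frac{18161}{\frac{4877}{6}} + \frac{2504}{9470}\right) = -47279 - \left(\left(-18161\right) \frac{6}{4877} + 2504 \cdot \frac{1}{9470}\right) = -47279 - \left(- \frac{108966}{4877} + \frac{1252}{4735}\right) = -47279 - - \frac{509848006}{23092595} = -47279 + \frac{509848006}{23092595} = - \frac{1091284950999}{23092595}$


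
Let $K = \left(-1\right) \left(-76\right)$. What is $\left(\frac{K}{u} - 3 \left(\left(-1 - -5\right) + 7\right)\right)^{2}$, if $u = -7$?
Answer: $\frac{94249}{49} \approx 1923.4$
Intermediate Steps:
$K = 76$
$\left(\frac{K}{u} - 3 \left(\left(-1 - -5\right) + 7\right)\right)^{2} = \left(\frac{76}{-7} - 3 \left(\left(-1 - -5\right) + 7\right)\right)^{2} = \left(76 \left(- \frac{1}{7}\right) - 3 \left(\left(-1 + 5\right) + 7\right)\right)^{2} = \left(- \frac{76}{7} - 3 \left(4 + 7\right)\right)^{2} = \left(- \frac{76}{7} - 33\right)^{2} = \left(- \frac{307}{7}\right)^{2} = \frac{94249}{49}$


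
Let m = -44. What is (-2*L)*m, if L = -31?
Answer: -2728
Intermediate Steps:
(-2*L)*m = -2*(-31)*(-44) = 62*(-44) = -2728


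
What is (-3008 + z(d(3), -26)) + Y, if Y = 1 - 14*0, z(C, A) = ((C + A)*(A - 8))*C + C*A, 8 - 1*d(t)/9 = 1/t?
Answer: -105679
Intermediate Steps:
d(t) = 72 - 9/t
z(C, A) = A*C + C*(-8 + A)*(A + C) (z(C, A) = ((A + C)*(-8 + A))*C + A*C = ((-8 + A)*(A + C))*C + A*C = C*(-8 + A)*(A + C) + A*C = A*C + C*(-8 + A)*(A + C))
Y = 1 (Y = 1 + 0 = 1)
(-3008 + z(d(3), -26)) + Y = (-3008 + (72 - 9/3)*((-26)**2 - 8*(72 - 9/3) - 7*(-26) - 26*(72 - 9/3))) + 1 = (-3008 + (72 - 9*1/3)*(676 - 8*(72 - 9*1/3) + 182 - 26*(72 - 9*1/3))) + 1 = (-3008 + (72 - 3)*(676 - 8*(72 - 3) + 182 - 26*(72 - 3))) + 1 = (-3008 + 69*(676 - 8*69 + 182 - 26*69)) + 1 = (-3008 + 69*(676 - 552 + 182 - 1794)) + 1 = (-3008 + 69*(-1488)) + 1 = (-3008 - 102672) + 1 = -105680 + 1 = -105679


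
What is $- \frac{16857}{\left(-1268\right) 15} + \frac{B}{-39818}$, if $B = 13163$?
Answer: $\frac{70141961}{126223060} \approx 0.5557$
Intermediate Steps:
$- \frac{16857}{\left(-1268\right) 15} + \frac{B}{-39818} = - \frac{16857}{\left(-1268\right) 15} + \frac{13163}{-39818} = - \frac{16857}{-19020} + 13163 \left(- \frac{1}{39818}\right) = \left(-16857\right) \left(- \frac{1}{19020}\right) - \frac{13163}{39818} = \frac{5619}{6340} - \frac{13163}{39818} = \frac{70141961}{126223060}$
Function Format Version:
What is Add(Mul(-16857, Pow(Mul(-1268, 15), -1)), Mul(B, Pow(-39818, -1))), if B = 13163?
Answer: Rational(70141961, 126223060) ≈ 0.55570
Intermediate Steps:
Add(Mul(-16857, Pow(Mul(-1268, 15), -1)), Mul(B, Pow(-39818, -1))) = Add(Mul(-16857, Pow(Mul(-1268, 15), -1)), Mul(13163, Pow(-39818, -1))) = Add(Mul(-16857, Pow(-19020, -1)), Mul(13163, Rational(-1, 39818))) = Add(Mul(-16857, Rational(-1, 19020)), Rational(-13163, 39818)) = Add(Rational(5619, 6340), Rational(-13163, 39818)) = Rational(70141961, 126223060)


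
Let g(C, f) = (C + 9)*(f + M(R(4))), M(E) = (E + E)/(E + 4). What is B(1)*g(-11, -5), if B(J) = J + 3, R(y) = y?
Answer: 32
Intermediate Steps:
M(E) = 2*E/(4 + E) (M(E) = (2*E)/(4 + E) = 2*E/(4 + E))
g(C, f) = (1 + f)*(9 + C) (g(C, f) = (C + 9)*(f + 2*4/(4 + 4)) = (9 + C)*(f + 2*4/8) = (9 + C)*(f + 2*4*(⅛)) = (9 + C)*(f + 1) = (9 + C)*(1 + f) = (1 + f)*(9 + C))
B(J) = 3 + J
B(1)*g(-11, -5) = (3 + 1)*(9 - 11 + 9*(-5) - 11*(-5)) = 4*(9 - 11 - 45 + 55) = 4*8 = 32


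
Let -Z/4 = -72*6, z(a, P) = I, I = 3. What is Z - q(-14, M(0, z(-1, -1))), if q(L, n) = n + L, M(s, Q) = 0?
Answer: 1742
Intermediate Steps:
z(a, P) = 3
q(L, n) = L + n
Z = 1728 (Z = -(-288)*6 = -4*(-432) = 1728)
Z - q(-14, M(0, z(-1, -1))) = 1728 - (-14 + 0) = 1728 - 1*(-14) = 1728 + 14 = 1742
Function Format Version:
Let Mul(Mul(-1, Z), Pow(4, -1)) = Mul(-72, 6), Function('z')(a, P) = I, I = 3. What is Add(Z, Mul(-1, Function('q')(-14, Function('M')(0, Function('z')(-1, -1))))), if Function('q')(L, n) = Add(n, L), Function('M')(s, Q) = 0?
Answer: 1742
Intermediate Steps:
Function('z')(a, P) = 3
Function('q')(L, n) = Add(L, n)
Z = 1728 (Z = Mul(-4, Mul(-72, 6)) = Mul(-4, -432) = 1728)
Add(Z, Mul(-1, Function('q')(-14, Function('M')(0, Function('z')(-1, -1))))) = Add(1728, Mul(-1, Add(-14, 0))) = Add(1728, Mul(-1, -14)) = Add(1728, 14) = 1742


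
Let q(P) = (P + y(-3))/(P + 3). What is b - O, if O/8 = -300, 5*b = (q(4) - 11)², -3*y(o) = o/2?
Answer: 474605/196 ≈ 2421.5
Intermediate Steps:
y(o) = -o/6 (y(o) = -o/(3*2) = -o/6)
q(P) = (½ + P)/(3 + P) (q(P) = (P - ⅙*(-3))/(P + 3) = (P + ½)/(3 + P) = (½ + P)/(3 + P))
b = 4205/196 (b = ((½ + 4)/(3 + 4) - 11)²/5 = ((9/2)/7 - 11)²/5 = ((⅐)*(9/2) - 11)²/5 = (9/14 - 11)²/5 = (-145/14)²/5 = (⅕)*(21025/196) = 4205/196 ≈ 21.454)
O = -2400 (O = 8*(-300) = -2400)
b - O = 4205/196 - 1*(-2400) = 4205/196 + 2400 = 474605/196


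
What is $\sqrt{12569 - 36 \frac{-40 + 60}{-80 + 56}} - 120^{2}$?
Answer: $-14400 + \sqrt{12599} \approx -14288.0$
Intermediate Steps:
$\sqrt{12569 - 36 \frac{-40 + 60}{-80 + 56}} - 120^{2} = \sqrt{12569 - 36 \frac{20}{-24}} - 14400 = \sqrt{12569 - 36 \cdot 20 \left(- \frac{1}{24}\right)} - 14400 = \sqrt{12569 - -30} - 14400 = \sqrt{12569 + 30} - 14400 = \sqrt{12599} - 14400 = -14400 + \sqrt{12599}$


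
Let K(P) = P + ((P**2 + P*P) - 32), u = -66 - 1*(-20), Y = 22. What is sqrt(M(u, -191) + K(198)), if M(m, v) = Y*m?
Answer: 3*sqrt(8618) ≈ 278.50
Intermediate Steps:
u = -46 (u = -66 + 20 = -46)
M(m, v) = 22*m
K(P) = -32 + P + 2*P**2 (K(P) = P + ((P**2 + P**2) - 32) = P + (2*P**2 - 32) = P + (-32 + 2*P**2) = -32 + P + 2*P**2)
sqrt(M(u, -191) + K(198)) = sqrt(22*(-46) + (-32 + 198 + 2*198**2)) = sqrt(-1012 + (-32 + 198 + 2*39204)) = sqrt(-1012 + (-32 + 198 + 78408)) = sqrt(-1012 + 78574) = sqrt(77562) = 3*sqrt(8618)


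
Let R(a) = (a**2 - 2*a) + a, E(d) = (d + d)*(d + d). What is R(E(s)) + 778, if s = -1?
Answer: 790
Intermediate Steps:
E(d) = 4*d**2 (E(d) = (2*d)*(2*d) = 4*d**2)
R(a) = a**2 - a
R(E(s)) + 778 = (4*(-1)**2)*(-1 + 4*(-1)**2) + 778 = (4*1)*(-1 + 4*1) + 778 = 4*(-1 + 4) + 778 = 4*3 + 778 = 12 + 778 = 790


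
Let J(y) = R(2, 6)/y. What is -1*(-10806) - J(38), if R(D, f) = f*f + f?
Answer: 205293/19 ≈ 10805.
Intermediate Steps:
R(D, f) = f + f² (R(D, f) = f² + f = f + f²)
J(y) = 42/y (J(y) = (6*(1 + 6))/y = (6*7)/y = 42/y)
-1*(-10806) - J(38) = -1*(-10806) - 42/38 = 10806 - 42/38 = 10806 - 1*21/19 = 10806 - 21/19 = 205293/19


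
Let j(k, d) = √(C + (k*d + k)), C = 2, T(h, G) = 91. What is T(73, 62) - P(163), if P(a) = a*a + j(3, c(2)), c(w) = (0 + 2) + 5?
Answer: -26478 - √26 ≈ -26483.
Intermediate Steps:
c(w) = 7 (c(w) = 2 + 5 = 7)
j(k, d) = √(2 + k + d*k) (j(k, d) = √(2 + (k*d + k)) = √(2 + (d*k + k)) = √(2 + (k + d*k)) = √(2 + k + d*k))
P(a) = √26 + a² (P(a) = a*a + √(2 + 3 + 7*3) = a² + √(2 + 3 + 21) = a² + √26 = √26 + a²)
T(73, 62) - P(163) = 91 - (√26 + 163²) = 91 - (√26 + 26569) = 91 - (26569 + √26) = 91 + (-26569 - √26) = -26478 - √26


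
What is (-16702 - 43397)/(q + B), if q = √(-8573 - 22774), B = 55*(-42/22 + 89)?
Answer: -287874210/22975447 + 1622673*I*√43/22975447 ≈ -12.53 + 0.46313*I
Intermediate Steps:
B = 4790 (B = 55*(-42*1/22 + 89) = 55*(-21/11 + 89) = 55*(958/11) = 4790)
q = 27*I*√43 (q = √(-31347) = 27*I*√43 ≈ 177.05*I)
(-16702 - 43397)/(q + B) = (-16702 - 43397)/(27*I*√43 + 4790) = -60099/(4790 + 27*I*√43)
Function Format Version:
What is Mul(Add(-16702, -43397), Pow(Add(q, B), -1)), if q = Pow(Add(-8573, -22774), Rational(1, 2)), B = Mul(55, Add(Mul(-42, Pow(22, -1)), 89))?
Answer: Add(Rational(-287874210, 22975447), Mul(Rational(1622673, 22975447), I, Pow(43, Rational(1, 2)))) ≈ Add(-12.530, Mul(0.46313, I))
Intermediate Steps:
B = 4790 (B = Mul(55, Add(Mul(-42, Rational(1, 22)), 89)) = Mul(55, Add(Rational(-21, 11), 89)) = Mul(55, Rational(958, 11)) = 4790)
q = Mul(27, I, Pow(43, Rational(1, 2))) (q = Pow(-31347, Rational(1, 2)) = Mul(27, I, Pow(43, Rational(1, 2))) ≈ Mul(177.05, I))
Mul(Add(-16702, -43397), Pow(Add(q, B), -1)) = Mul(Add(-16702, -43397), Pow(Add(Mul(27, I, Pow(43, Rational(1, 2))), 4790), -1)) = Mul(-60099, Pow(Add(4790, Mul(27, I, Pow(43, Rational(1, 2)))), -1))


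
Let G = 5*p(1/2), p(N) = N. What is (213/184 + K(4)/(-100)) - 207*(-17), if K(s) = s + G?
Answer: 8096213/2300 ≈ 3520.1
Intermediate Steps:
G = 5/2 ≈ 2.5000
K(s) = 5/2 + s (K(s) = s + 5/2 = 5/2 + s)
(213/184 + K(4)/(-100)) - 207*(-17) = (213/184 + (5/2 + 4)/(-100)) - 207*(-17) = (213*(1/184) + (13/2)*(-1/100)) - 69*(-51) = (213/184 - 13/200) + 3519 = 2513/2300 + 3519 = 8096213/2300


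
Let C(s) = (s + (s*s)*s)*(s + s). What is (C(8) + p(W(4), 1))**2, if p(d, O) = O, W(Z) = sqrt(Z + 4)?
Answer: 69239041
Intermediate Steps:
W(Z) = sqrt(4 + Z)
C(s) = 2*s*(s + s**3) (C(s) = (s + s**2*s)*(2*s) = (s + s**3)*(2*s) = 2*s*(s + s**3))
(C(8) + p(W(4), 1))**2 = (2*8**2*(1 + 8**2) + 1)**2 = (2*64*(1 + 64) + 1)**2 = (2*64*65 + 1)**2 = (8320 + 1)**2 = 8321**2 = 69239041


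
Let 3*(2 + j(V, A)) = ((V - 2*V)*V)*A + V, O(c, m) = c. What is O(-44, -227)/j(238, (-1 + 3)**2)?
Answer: 11/18862 ≈ 0.00058318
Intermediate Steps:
j(V, A) = -2 + V/3 - A*V**2/3 (j(V, A) = -2 + (((V - 2*V)*V)*A + V)/3 = -2 + (((-V)*V)*A + V)/3 = -2 + ((-V**2)*A + V)/3 = -2 + (-A*V**2 + V)/3 = -2 + (V - A*V**2)/3 = -2 + (V/3 - A*V**2/3) = -2 + V/3 - A*V**2/3)
O(-44, -227)/j(238, (-1 + 3)**2) = -44/(-2 + (1/3)*238 - 1/3*(-1 + 3)**2*238**2) = -44/(-2 + 238/3 - 1/3*2**2*56644) = -44/(-2 + 238/3 - 1/3*4*56644) = -44/(-2 + 238/3 - 226576/3) = -44/(-75448) = -44*(-1/75448) = 11/18862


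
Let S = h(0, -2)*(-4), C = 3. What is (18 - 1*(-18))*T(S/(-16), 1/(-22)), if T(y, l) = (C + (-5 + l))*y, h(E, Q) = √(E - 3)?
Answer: -405*I*√3/22 ≈ -31.885*I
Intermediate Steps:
h(E, Q) = √(-3 + E)
S = -4*I*√3 (S = √(-3 + 0)*(-4) = √(-3)*(-4) = (I*√3)*(-4) = -4*I*√3 ≈ -6.9282*I)
T(y, l) = y*(-2 + l) (T(y, l) = (3 + (-5 + l))*y = (-2 + l)*y = y*(-2 + l))
(18 - 1*(-18))*T(S/(-16), 1/(-22)) = (18 - 1*(-18))*((-4*I*√3/(-16))*(-2 + 1/(-22))) = (18 + 18)*((-4*I*√3*(-1/16))*(-2 - 1/22)) = 36*((I*√3/4)*(-45/22)) = 36*(-45*I*√3/88) = -405*I*√3/22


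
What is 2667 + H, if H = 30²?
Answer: 3567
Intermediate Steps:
H = 900
2667 + H = 2667 + 900 = 3567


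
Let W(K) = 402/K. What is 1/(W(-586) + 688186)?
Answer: 293/201638297 ≈ 1.4531e-6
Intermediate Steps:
1/(W(-586) + 688186) = 1/(402/(-586) + 688186) = 1/(402*(-1/586) + 688186) = 1/(-201/293 + 688186) = 1/(201638297/293) = 293/201638297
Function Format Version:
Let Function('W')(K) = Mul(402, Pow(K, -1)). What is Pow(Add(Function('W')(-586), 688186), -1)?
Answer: Rational(293, 201638297) ≈ 1.4531e-6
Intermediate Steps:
Pow(Add(Function('W')(-586), 688186), -1) = Pow(Add(Mul(402, Pow(-586, -1)), 688186), -1) = Pow(Add(Mul(402, Rational(-1, 586)), 688186), -1) = Pow(Add(Rational(-201, 293), 688186), -1) = Pow(Rational(201638297, 293), -1) = Rational(293, 201638297)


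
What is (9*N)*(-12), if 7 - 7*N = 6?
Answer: -108/7 ≈ -15.429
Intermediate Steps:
N = ⅐ (N = 1 - ⅐*6 = 1 - 6/7 = ⅐ ≈ 0.14286)
(9*N)*(-12) = (9*(⅐))*(-12) = (9/7)*(-12) = -108/7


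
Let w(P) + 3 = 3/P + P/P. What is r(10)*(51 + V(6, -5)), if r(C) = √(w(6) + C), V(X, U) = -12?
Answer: 39*√34/2 ≈ 113.70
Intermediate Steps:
w(P) = -2 + 3/P (w(P) = -3 + (3/P + P/P) = -3 + (3/P + 1) = -3 + (1 + 3/P) = -2 + 3/P)
r(C) = √(-3/2 + C) (r(C) = √((-2 + 3/6) + C) = √((-2 + 3*(⅙)) + C) = √((-2 + ½) + C) = √(-3/2 + C))
r(10)*(51 + V(6, -5)) = (√(-6 + 4*10)/2)*(51 - 12) = (√(-6 + 40)/2)*39 = (√34/2)*39 = 39*√34/2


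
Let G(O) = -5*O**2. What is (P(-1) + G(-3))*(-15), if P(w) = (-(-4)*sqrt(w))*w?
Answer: 675 + 60*I ≈ 675.0 + 60.0*I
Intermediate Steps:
P(w) = 4*w**(3/2) (P(w) = (4*sqrt(w))*w = 4*w**(3/2))
(P(-1) + G(-3))*(-15) = (4*(-1)**(3/2) - 5*(-3)**2)*(-15) = (4*(-I) - 5*9)*(-15) = (-4*I - 45)*(-15) = (-45 - 4*I)*(-15) = 675 + 60*I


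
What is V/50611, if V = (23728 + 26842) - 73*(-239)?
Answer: 68017/50611 ≈ 1.3439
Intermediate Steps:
V = 68017 (V = 50570 + 17447 = 68017)
V/50611 = 68017/50611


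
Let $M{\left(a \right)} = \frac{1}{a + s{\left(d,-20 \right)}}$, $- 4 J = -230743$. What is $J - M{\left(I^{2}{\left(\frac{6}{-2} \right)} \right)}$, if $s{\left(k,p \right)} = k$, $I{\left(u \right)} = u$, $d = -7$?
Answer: $\frac{230741}{4} \approx 57685.0$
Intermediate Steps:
$J = \frac{230743}{4}$ ($J = \left(- \frac{1}{4}\right) \left(-230743\right) = \frac{230743}{4} \approx 57686.0$)
$M{\left(a \right)} = \frac{1}{-7 + a}$ ($M{\left(a \right)} = \frac{1}{a - 7} = \frac{1}{-7 + a}$)
$J - M{\left(I^{2}{\left(\frac{6}{-2} \right)} \right)} = \frac{230743}{4} - \frac{1}{-7 + \left(\frac{6}{-2}\right)^{2}} = \frac{230743}{4} - \frac{1}{-7 + \left(6 \left(- \frac{1}{2}\right)\right)^{2}} = \frac{230743}{4} - \frac{1}{-7 + \left(-3\right)^{2}} = \frac{230743}{4} - \frac{1}{-7 + 9} = \frac{230743}{4} - \frac{1}{2} = \frac{230741}{4}$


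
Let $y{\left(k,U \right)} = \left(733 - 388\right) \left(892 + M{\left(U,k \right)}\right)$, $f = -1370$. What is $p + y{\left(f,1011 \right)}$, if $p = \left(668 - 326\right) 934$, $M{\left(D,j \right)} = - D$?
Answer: $278373$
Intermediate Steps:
$y{\left(k,U \right)} = 307740 - 345 U$ ($y{\left(k,U \right)} = \left(733 - 388\right) \left(892 - U\right) = 345 \left(892 - U\right) = 307740 - 345 U$)
$p = 319428$ ($p = 342 \cdot 934 = 319428$)
$p + y{\left(f,1011 \right)} = 319428 + \left(307740 - 348795\right) = 319428 - 41055 = 278373$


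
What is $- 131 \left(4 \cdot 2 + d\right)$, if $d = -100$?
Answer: $12052$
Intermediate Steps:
$- 131 \left(4 \cdot 2 + d\right) = - 131 \left(4 \cdot 2 - 100\right) = - 131 \left(8 - 100\right) = \left(-131\right) \left(-92\right) = 12052$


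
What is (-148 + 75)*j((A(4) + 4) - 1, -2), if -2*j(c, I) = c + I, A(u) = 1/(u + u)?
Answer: 657/16 ≈ 41.063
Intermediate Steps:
A(u) = 1/(2*u)
j(c, I) = -I/2 - c/2 (j(c, I) = -(c + I)/2 = -(I + c)/2 = -I/2 - c/2)
(-148 + 75)*j((A(4) + 4) - 1, -2) = (-148 + 75)*(-½*(-2) - (((½)/4 + 4) - 1)/2) = -73*(1 - (((½)*(¼) + 4) - 1)/2) = -73*(1 - ((⅛ + 4) - 1)/2) = -73*(1 - (33/8 - 1)/2) = -73*(1 - ½*25/8) = -73*(1 - 25/16) = -73*(-9/16) = 657/16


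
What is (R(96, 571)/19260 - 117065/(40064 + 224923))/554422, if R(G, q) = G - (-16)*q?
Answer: 5324669/78599323044990 ≈ 6.7745e-8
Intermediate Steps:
R(G, q) = G + 16*q
(R(96, 571)/19260 - 117065/(40064 + 224923))/554422 = ((96 + 16*571)/19260 - 117065/(40064 + 224923))/554422 = ((96 + 9136)*(1/19260) - 117065/264987)*(1/554422) = (9232*(1/19260) - 117065*1/264987)*(1/554422) = (2308/4815 - 117065/264987)*(1/554422) = (5324669/141768045)*(1/554422) = 5324669/78599323044990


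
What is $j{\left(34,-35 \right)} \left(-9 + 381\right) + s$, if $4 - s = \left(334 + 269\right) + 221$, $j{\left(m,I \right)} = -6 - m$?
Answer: $-15700$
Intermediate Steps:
$s = -820$ ($s = 4 - \left(\left(334 + 269\right) + 221\right) = 4 - \left(603 + 221\right) = 4 - 824 = -820$)
$j{\left(34,-35 \right)} \left(-9 + 381\right) + s = \left(-6 - 34\right) \left(-9 + 381\right) - 820 = \left(-6 - 34\right) 372 - 820 = \left(-40\right) 372 - 820 = -14880 - 820 = -15700$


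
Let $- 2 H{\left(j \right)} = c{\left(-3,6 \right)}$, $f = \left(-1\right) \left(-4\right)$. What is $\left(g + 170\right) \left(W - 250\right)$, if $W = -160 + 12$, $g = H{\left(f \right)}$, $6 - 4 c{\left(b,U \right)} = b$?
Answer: $- \frac{268849}{4} \approx -67212.0$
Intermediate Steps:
$f = 4$
$c{\left(b,U \right)} = \frac{3}{2} - \frac{b}{4}$
$H{\left(j \right)} = - \frac{9}{8}$ ($H{\left(j \right)} = - \frac{\frac{3}{2} - - \frac{3}{4}}{2} = - \frac{\frac{3}{2} + \frac{3}{4}}{2} = \left(- \frac{1}{2}\right) \frac{9}{4} = - \frac{9}{8}$)
$g = - \frac{9}{8} \approx -1.125$
$W = -148$
$\left(g + 170\right) \left(W - 250\right) = \left(- \frac{9}{8} + 170\right) \left(-148 - 250\right) = \frac{1351}{8} \left(-398\right) = - \frac{268849}{4}$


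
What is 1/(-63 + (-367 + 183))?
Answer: -1/247 ≈ -0.0040486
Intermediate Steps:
1/(-63 + (-367 + 183)) = 1/(-63 - 184) = 1/(-247) = -1/247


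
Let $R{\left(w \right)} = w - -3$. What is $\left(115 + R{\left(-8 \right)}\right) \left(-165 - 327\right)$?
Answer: $-54120$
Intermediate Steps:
$R{\left(w \right)} = 3 + w$ ($R{\left(w \right)} = w + 3 = 3 + w$)
$\left(115 + R{\left(-8 \right)}\right) \left(-165 - 327\right) = \left(115 + \left(3 - 8\right)\right) \left(-165 - 327\right) = \left(115 - 5\right) \left(-492\right) = 110 \left(-492\right) = -54120$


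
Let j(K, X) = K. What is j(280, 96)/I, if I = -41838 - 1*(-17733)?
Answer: -56/4821 ≈ -0.011616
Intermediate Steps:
I = -24105 (I = -41838 + 17733 = -24105)
j(280, 96)/I = 280/(-24105) = 280*(-1/24105) = -56/4821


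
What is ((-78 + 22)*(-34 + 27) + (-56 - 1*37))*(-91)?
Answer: -27209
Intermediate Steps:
((-78 + 22)*(-34 + 27) + (-56 - 1*37))*(-91) = (-56*(-7) + (-56 - 37))*(-91) = (392 - 93)*(-91) = 299*(-91) = -27209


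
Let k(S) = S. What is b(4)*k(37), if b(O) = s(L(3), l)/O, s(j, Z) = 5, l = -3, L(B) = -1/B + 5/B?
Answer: 185/4 ≈ 46.250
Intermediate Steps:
L(B) = 4/B
b(O) = 5/O
b(4)*k(37) = (5/4)*37 = 185/4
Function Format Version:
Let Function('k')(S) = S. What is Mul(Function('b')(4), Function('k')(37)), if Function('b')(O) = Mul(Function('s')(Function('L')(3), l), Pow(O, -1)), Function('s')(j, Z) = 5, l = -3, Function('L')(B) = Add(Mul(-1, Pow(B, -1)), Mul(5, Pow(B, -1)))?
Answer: Rational(185, 4) ≈ 46.250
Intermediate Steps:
Function('L')(B) = Mul(4, Pow(B, -1))
Function('b')(O) = Mul(5, Pow(O, -1))
Mul(Function('b')(4), Function('k')(37)) = Mul(Mul(5, Pow(4, -1)), 37) = Mul(Mul(5, Rational(1, 4)), 37) = Mul(Rational(5, 4), 37) = Rational(185, 4)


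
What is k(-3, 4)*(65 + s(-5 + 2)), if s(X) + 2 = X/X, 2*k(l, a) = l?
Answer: -96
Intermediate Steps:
k(l, a) = l/2
s(X) = -1 (s(X) = -2 + X/X = -2 + 1 = -1)
k(-3, 4)*(65 + s(-5 + 2)) = ((1/2)*(-3))*(65 - 1) = -3/2*64 = -96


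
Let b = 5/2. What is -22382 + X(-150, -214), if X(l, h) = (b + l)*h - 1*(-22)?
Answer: 9205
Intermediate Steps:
b = 5/2 (b = 5*(1/2) = 5/2 ≈ 2.5000)
X(l, h) = 22 + h*(5/2 + l) (X(l, h) = (5/2 + l)*h - 1*(-22) = h*(5/2 + l) + 22 = 22 + h*(5/2 + l))
-22382 + X(-150, -214) = -22382 + (22 + (5/2)*(-214) - 214*(-150)) = -22382 + (22 - 535 + 32100) = -22382 + 31587 = 9205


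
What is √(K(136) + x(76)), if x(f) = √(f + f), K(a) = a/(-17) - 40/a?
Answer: √(-2397 + 578*√38)/17 ≈ 2.0087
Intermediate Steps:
K(a) = -40/a - a/17 (K(a) = a*(-1/17) - 40/a = -a/17 - 40/a = -40/a - a/17)
x(f) = √2*√f (x(f) = √(2*f) = √2*√f)
√(K(136) + x(76)) = √((-40/136 - 1/17*136) + √2*√76) = √((-40*1/136 - 8) + √2*(2*√19)) = √((-5/17 - 8) + 2*√38) = √(-141/17 + 2*√38)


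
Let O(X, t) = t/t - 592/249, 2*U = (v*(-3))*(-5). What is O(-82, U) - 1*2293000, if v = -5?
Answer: -570957343/249 ≈ -2.2930e+6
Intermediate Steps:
U = -75/2 (U = (-5*(-3)*(-5))/2 = (15*(-5))/2 = (1/2)*(-75) = -75/2 ≈ -37.500)
O(X, t) = -343/249 (O(X, t) = 1 - 592*1/249 = 1 - 592/249 = -343/249)
O(-82, U) - 1*2293000 = -343/249 - 1*2293000 = -343/249 - 2293000 = -570957343/249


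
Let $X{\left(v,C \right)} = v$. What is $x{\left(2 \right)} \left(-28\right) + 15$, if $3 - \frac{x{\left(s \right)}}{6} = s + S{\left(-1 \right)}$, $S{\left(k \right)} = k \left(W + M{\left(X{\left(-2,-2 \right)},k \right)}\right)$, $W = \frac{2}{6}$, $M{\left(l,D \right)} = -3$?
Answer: $295$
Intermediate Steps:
$W = \frac{1}{3}$ ($W = 2 \cdot \frac{1}{6} = \frac{1}{3} \approx 0.33333$)
$S{\left(k \right)} = - \frac{8 k}{3}$ ($S{\left(k \right)} = k \left(\frac{1}{3} - 3\right) = k \left(- \frac{8}{3}\right) = - \frac{8 k}{3}$)
$x{\left(s \right)} = 2 - 6 s$ ($x{\left(s \right)} = 18 - 6 \left(s - - \frac{8}{3}\right) = 18 - 6 \left(s + \frac{8}{3}\right) = 18 - 6 \left(\frac{8}{3} + s\right) = 18 - \left(16 + 6 s\right) = 2 - 6 s$)
$x{\left(2 \right)} \left(-28\right) + 15 = \left(2 - 12\right) \left(-28\right) + 15 = \left(-10\right) \left(-28\right) + 15 = 280 + 15 = 295$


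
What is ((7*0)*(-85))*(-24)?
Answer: 0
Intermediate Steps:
((7*0)*(-85))*(-24) = (0*(-85))*(-24) = 0*(-24) = 0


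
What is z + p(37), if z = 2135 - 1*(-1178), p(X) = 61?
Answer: 3374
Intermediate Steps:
z = 3313 (z = 2135 + 1178 = 3313)
z + p(37) = 3313 + 61 = 3374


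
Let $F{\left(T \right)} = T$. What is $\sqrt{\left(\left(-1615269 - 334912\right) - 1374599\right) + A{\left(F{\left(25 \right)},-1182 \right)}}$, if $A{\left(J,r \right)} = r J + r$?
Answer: $2 i \sqrt{838878} \approx 1831.8 i$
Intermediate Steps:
$A{\left(J,r \right)} = r + J r$ ($A{\left(J,r \right)} = J r + r = r + J r$)
$\sqrt{\left(\left(-1615269 - 334912\right) - 1374599\right) + A{\left(F{\left(25 \right)},-1182 \right)}} = \sqrt{\left(\left(-1615269 - 334912\right) - 1374599\right) - 1182 \left(1 + 25\right)} = \sqrt{\left(-1950181 - 1374599\right) - 30732} = \sqrt{-3324780 - 30732} = \sqrt{-3355512} = 2 i \sqrt{838878}$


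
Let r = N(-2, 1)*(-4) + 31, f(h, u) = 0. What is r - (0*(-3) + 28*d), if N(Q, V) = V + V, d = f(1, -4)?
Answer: 23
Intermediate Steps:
d = 0
N(Q, V) = 2*V
r = 23 (r = (2*1)*(-4) + 31 = 2*(-4) + 31 = -8 + 31 = 23)
r - (0*(-3) + 28*d) = 23 - (0*(-3) + 28*0) = 23 - (0 + 0) = 23 - 1*0 = 23 + 0 = 23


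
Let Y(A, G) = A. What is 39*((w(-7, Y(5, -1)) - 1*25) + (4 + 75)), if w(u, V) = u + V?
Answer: 2028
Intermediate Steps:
w(u, V) = V + u
39*((w(-7, Y(5, -1)) - 1*25) + (4 + 75)) = 39*(((5 - 7) - 1*25) + (4 + 75)) = 39*((-2 - 25) + 79) = 39*(-27 + 79) = 39*52 = 2028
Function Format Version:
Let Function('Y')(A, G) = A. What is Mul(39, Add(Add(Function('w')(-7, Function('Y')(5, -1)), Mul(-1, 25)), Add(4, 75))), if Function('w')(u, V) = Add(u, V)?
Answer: 2028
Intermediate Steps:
Function('w')(u, V) = Add(V, u)
Mul(39, Add(Add(Function('w')(-7, Function('Y')(5, -1)), Mul(-1, 25)), Add(4, 75))) = Mul(39, Add(Add(Add(5, -7), Mul(-1, 25)), Add(4, 75))) = Mul(39, Add(Add(-2, -25), 79)) = Mul(39, Add(-27, 79)) = Mul(39, 52) = 2028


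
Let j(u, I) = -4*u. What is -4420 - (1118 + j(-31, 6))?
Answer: -5662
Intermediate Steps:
-4420 - (1118 + j(-31, 6)) = -4420 - (1118 - 4*(-31)) = -4420 - (1118 + 124) = -4420 - 1*1242 = -4420 - 1242 = -5662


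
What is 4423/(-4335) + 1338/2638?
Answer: -2933822/5717865 ≈ -0.51310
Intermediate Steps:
4423/(-4335) + 1338/2638 = 4423*(-1/4335) + 1338*(1/2638) = -4423/4335 + 669/1319 = -2933822/5717865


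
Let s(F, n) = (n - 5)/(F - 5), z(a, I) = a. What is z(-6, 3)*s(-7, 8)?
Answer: 3/2 ≈ 1.5000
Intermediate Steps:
s(F, n) = (-5 + n)/(-5 + F)
z(-6, 3)*s(-7, 8) = -6*(-5 + 8)/(-5 - 7) = -6*3/(-12) = -(-1)*3/2 = -6*(-¼) = 3/2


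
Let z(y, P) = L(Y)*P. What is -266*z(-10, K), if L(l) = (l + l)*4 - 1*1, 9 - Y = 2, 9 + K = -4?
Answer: 190190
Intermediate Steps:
K = -13 (K = -9 - 4 = -13)
Y = 7 (Y = 9 - 1*2 = 9 - 2 = 7)
L(l) = -1 + 8*l (L(l) = (2*l)*4 - 1 = 8*l - 1 = -1 + 8*l)
z(y, P) = 55*P (z(y, P) = (-1 + 8*7)*P = (-1 + 56)*P = 55*P)
-266*z(-10, K) = -14630*(-13) = -266*(-715) = 190190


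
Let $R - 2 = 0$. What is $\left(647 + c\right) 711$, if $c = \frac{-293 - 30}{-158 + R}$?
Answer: $\frac{23997435}{52} \approx 4.6149 \cdot 10^{5}$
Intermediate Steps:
$R = 2$ ($R = 2 + 0 = 2$)
$c = \frac{323}{156}$ ($c = \frac{-293 - 30}{-158 + 2} = - \frac{323}{-156} = \left(-323\right) \left(- \frac{1}{156}\right) = \frac{323}{156} \approx 2.0705$)
$\left(647 + c\right) 711 = \left(647 + \frac{323}{156}\right) 711 = \frac{101255}{156} \cdot 711 = \frac{23997435}{52}$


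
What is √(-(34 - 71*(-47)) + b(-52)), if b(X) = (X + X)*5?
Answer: I*√3891 ≈ 62.378*I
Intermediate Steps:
b(X) = 10*X (b(X) = (2*X)*5 = 10*X)
√(-(34 - 71*(-47)) + b(-52)) = √(-(34 - 71*(-47)) + 10*(-52)) = √(-(34 + 3337) - 520) = √(-1*3371 - 520) = √(-3371 - 520) = √(-3891) = I*√3891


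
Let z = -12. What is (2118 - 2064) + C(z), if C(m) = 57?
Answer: 111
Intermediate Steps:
(2118 - 2064) + C(z) = (2118 - 2064) + 57 = 54 + 57 = 111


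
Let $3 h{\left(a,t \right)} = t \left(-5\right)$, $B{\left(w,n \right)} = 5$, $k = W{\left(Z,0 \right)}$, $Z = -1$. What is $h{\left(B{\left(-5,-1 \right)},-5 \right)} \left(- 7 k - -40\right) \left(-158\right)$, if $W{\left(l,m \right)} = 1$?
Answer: $-43450$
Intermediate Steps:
$k = 1$
$h{\left(a,t \right)} = - \frac{5 t}{3}$ ($h{\left(a,t \right)} = \frac{t \left(-5\right)}{3} = \frac{\left(-5\right) t}{3} = - \frac{5 t}{3}$)
$h{\left(B{\left(-5,-1 \right)},-5 \right)} \left(- 7 k - -40\right) \left(-158\right) = \left(- \frac{5}{3}\right) \left(-5\right) \left(\left(-7\right) 1 - -40\right) \left(-158\right) = \frac{25 \left(-7 + 40\right)}{3} \left(-158\right) = \frac{25}{3} \cdot 33 \left(-158\right) = 275 \left(-158\right) = -43450$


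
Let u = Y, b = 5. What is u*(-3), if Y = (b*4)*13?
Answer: -780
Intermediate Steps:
Y = 260 (Y = (5*4)*13 = 20*13 = 260)
u = 260
u*(-3) = 260*(-3) = -780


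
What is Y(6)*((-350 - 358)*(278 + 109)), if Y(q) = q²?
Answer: -9863856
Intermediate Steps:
Y(6)*((-350 - 358)*(278 + 109)) = 6²*((-350 - 358)*(278 + 109)) = 36*(-708*387) = 36*(-273996) = -9863856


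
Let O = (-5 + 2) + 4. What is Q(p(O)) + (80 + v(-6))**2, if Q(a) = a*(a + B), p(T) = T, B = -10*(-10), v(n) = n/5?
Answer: 157761/25 ≈ 6310.4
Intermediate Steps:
v(n) = n/5 (v(n) = n*(1/5) = n/5)
B = 100
O = 1 (O = -3 + 4 = 1)
Q(a) = a*(100 + a) (Q(a) = a*(a + 100) = a*(100 + a))
Q(p(O)) + (80 + v(-6))**2 = 1*(100 + 1) + (80 + (1/5)*(-6))**2 = 1*101 + (80 - 6/5)**2 = 101 + (394/5)**2 = 101 + 155236/25 = 157761/25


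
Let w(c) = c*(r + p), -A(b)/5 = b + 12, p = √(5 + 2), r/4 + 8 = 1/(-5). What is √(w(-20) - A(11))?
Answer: √(771 - 20*√7) ≈ 26.797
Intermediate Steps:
r = -164/5 (r = -32 + 4/(-5) = -32 + 4*(-⅕) = -32 - ⅘ = -164/5 ≈ -32.800)
p = √7 ≈ 2.6458
A(b) = -60 - 5*b (A(b) = -5*(b + 12) = -5*(12 + b) = -60 - 5*b)
w(c) = c*(-164/5 + √7)
√(w(-20) - A(11)) = √((⅕)*(-20)*(-164 + 5*√7) - (-60 - 5*11)) = √((656 - 20*√7) - (-60 - 55)) = √((656 - 20*√7) - 1*(-115)) = √((656 - 20*√7) + 115) = √(771 - 20*√7)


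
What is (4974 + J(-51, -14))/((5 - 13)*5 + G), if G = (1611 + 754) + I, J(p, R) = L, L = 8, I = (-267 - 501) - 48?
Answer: 4982/1509 ≈ 3.3015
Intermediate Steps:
I = -816 (I = -768 - 48 = -816)
J(p, R) = 8
G = 1549 (G = (1611 + 754) - 816 = 2365 - 816 = 1549)
(4974 + J(-51, -14))/((5 - 13)*5 + G) = (4974 + 8)/((5 - 13)*5 + 1549) = 4982/(-8*5 + 1549) = 4982/(-40 + 1549) = 4982/1509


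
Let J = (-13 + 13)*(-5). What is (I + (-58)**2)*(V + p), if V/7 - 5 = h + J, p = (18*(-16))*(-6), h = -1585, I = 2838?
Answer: -57877064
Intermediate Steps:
J = 0 (J = 0*(-5) = 0)
p = 1728 (p = -288*(-6) = 1728)
V = -11060 (V = 35 + 7*(-1585 + 0) = 35 + 7*(-1585) = 35 - 11095 = -11060)
(I + (-58)**2)*(V + p) = (2838 + (-58)**2)*(-11060 + 1728) = (2838 + 3364)*(-9332) = 6202*(-9332) = -57877064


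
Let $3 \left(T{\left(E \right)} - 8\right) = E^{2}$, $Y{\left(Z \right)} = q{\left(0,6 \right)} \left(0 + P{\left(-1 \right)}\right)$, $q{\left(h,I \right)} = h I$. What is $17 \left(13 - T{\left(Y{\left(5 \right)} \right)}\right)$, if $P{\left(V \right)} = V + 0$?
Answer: $85$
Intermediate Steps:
$q{\left(h,I \right)} = I h$
$P{\left(V \right)} = V$
$Y{\left(Z \right)} = 0$ ($Y{\left(Z \right)} = 6 \cdot 0 \left(0 - 1\right) = 0 \left(-1\right) = 0$)
$T{\left(E \right)} = 8 + \frac{E^{2}}{3}$
$17 \left(13 - T{\left(Y{\left(5 \right)} \right)}\right) = 17 \left(13 - \left(8 + \frac{0^{2}}{3}\right)\right) = 17 \left(13 - \left(8 + \frac{1}{3} \cdot 0\right)\right) = 17 \left(13 - \left(8 + 0\right)\right) = 17 \left(13 - 8\right) = 17 \cdot 5 = 85$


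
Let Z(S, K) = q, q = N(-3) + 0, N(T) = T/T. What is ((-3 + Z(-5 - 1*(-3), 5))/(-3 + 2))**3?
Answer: 8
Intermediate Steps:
N(T) = 1
q = 1 (q = 1 + 0 = 1)
Z(S, K) = 1
((-3 + Z(-5 - 1*(-3), 5))/(-3 + 2))**3 = ((-3 + 1)/(-3 + 2))**3 = (-2/(-1))**3 = (-2*(-1))**3 = 2**3 = 8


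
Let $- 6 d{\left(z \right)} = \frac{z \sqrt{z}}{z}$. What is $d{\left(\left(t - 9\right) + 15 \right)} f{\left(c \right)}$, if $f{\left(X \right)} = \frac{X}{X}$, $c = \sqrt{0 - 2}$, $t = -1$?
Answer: $- \frac{\sqrt{5}}{6} \approx -0.37268$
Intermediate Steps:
$c = i \sqrt{2}$ ($c = \sqrt{-2} = i \sqrt{2} \approx 1.4142 i$)
$f{\left(X \right)} = 1$
$d{\left(z \right)} = - \frac{\sqrt{z}}{6}$ ($d{\left(z \right)} = - \frac{z \sqrt{z} \frac{1}{z}}{6} = - \frac{z^{\frac{3}{2}} \frac{1}{z}}{6} = - \frac{\sqrt{z}}{6}$)
$d{\left(\left(t - 9\right) + 15 \right)} f{\left(c \right)} = - \frac{\sqrt{\left(-1 - 9\right) + 15}}{6} \cdot 1 = - \frac{\sqrt{-10 + 15}}{6} \cdot 1 = - \frac{\sqrt{5}}{6} \cdot 1 = - \frac{\sqrt{5}}{6}$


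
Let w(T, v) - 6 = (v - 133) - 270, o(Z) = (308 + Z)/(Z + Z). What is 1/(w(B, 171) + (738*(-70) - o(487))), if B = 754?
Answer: -974/50537759 ≈ -1.9273e-5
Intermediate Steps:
o(Z) = (308 + Z)/(2*Z) (o(Z) = (308 + Z)/((2*Z)) = (308 + Z)*(1/(2*Z)) = (308 + Z)/(2*Z))
w(T, v) = -397 + v (w(T, v) = 6 + ((v - 133) - 270) = 6 + ((-133 + v) - 270) = 6 + (-403 + v) = -397 + v)
1/(w(B, 171) + (738*(-70) - o(487))) = 1/((-397 + 171) + (738*(-70) - (308 + 487)/(2*487))) = 1/(-226 + (-51660 - 795/(2*487))) = 1/(-226 + (-51660 - 1*795/974)) = 1/(-226 + (-51660 - 795/974)) = 1/(-226 - 50317635/974) = 1/(-50537759/974) = -974/50537759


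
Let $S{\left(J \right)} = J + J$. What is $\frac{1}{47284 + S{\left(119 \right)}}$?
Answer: $\frac{1}{47522} \approx 2.1043 \cdot 10^{-5}$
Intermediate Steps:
$S{\left(J \right)} = 2 J$
$\frac{1}{47284 + S{\left(119 \right)}} = \frac{1}{47284 + 2 \cdot 119} = \frac{1}{47284 + 238} = \frac{1}{47522}$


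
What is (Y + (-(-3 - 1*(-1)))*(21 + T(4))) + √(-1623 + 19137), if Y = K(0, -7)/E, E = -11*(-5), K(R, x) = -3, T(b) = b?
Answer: 2747/55 + 3*√1946 ≈ 182.29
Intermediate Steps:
E = 55
Y = -3/55 ≈ -0.054545
(Y + (-(-3 - 1*(-1)))*(21 + T(4))) + √(-1623 + 19137) = (-3/55 + (-(-3 - 1*(-1)))*(21 + 4)) + √(-1623 + 19137) = (-3/55 - (-3 + 1)*25) + √17514 = (-3/55 - 1*(-2)*25) + 3*√1946 = (-3/55 + 2*25) + 3*√1946 = (-3/55 + 50) + 3*√1946 = 2747/55 + 3*√1946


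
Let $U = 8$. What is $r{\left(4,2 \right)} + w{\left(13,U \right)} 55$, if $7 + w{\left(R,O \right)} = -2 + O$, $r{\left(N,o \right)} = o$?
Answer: $-53$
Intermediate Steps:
$w{\left(R,O \right)} = -9 + O$ ($w{\left(R,O \right)} = -7 + \left(-2 + O\right) = -9 + O$)
$r{\left(4,2 \right)} + w{\left(13,U \right)} 55 = 2 + \left(-9 + 8\right) 55 = 2 - 55 = -53$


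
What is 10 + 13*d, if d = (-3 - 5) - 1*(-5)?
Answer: -29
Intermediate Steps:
d = -3 (d = -8 + 5 = -3)
10 + 13*d = 10 + 13*(-3) = 10 - 39 = -29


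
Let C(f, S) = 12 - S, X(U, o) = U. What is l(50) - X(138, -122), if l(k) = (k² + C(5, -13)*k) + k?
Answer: 3662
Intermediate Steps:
l(k) = k² + 26*k (l(k) = (k² + (12 - 1*(-13))*k) + k = (k² + (12 + 13)*k) + k = (k² + 25*k) + k = k² + 26*k)
l(50) - X(138, -122) = 50*(26 + 50) - 1*138 = 50*76 - 138 = 3800 - 138 = 3662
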